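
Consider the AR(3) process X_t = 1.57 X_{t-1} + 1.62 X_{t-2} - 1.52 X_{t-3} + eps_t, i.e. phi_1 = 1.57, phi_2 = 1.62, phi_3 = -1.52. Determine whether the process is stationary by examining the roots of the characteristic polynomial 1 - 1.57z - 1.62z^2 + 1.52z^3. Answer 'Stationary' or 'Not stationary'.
\text{Not stationary}

The AR(p) characteristic polynomial is P(z) = 1 - 1.57z - 1.62z^2 + 1.52z^3.
Stationarity requires all roots to lie outside the unit circle, i.e. |z| > 1 for every root.
Degree 3: look for a simple real root z0 first, then factor out (1 - z/z0) and solve the remaining quadratic.
Testing z0 = 0.5: P(0.5) = 1 + (-1.57)(0.5) + (-1.62)(0.5)^2 + (1.52)(0.5)^3
  = 1 + (-0.785) + (-0.405) + (0.19) = 0.  So z_0 = 0.5 is a root, |z_0| = 0.5.
Divide out the factor (1 - 2 z) = (1 - z/z0) (since 1/z0 = 2):
  P(z) = (1 - 2 z)(1 + (0.43) z + (-0.76) z^2)
  [check: z-coef 0.43 - (2) = -1.57; z^2-coef -0.76 - (2)(0.43) = -1.62; z^3-coef -(2)(-0.76) = 1.52.]
Remaining roots from the quadratic factor 1 + (0.43) z + (-0.76) z^2:
  Set 1 + (0.43) z + (-0.76) z^2 = 0, i.e. a z^2 + b z + c = 0 with a = -0.76, b = 0.43, c = 1.
  Discriminant D = b^2 - 4ac = (0.43)^2 - 4*(-0.76)*1 = 0.1849 - (-3.04) = 3.2249.
  D >= 0, so the roots are real: z = (-b +/- sqrt(D)) / (2a) = (-0.43 +/- 1.795801) / (-1.52).
    z_1 = (-0.43 + 1.795801) / (-1.52) = -0.8986,   |z_1| = 0.8986.
    z_2 = (-0.43 - 1.795801) / (-1.52) = 1.4643,   |z_2| = 1.4643.
Moduli of all roots: 0.5000, 0.8986, 1.4643.
All moduli strictly greater than 1? No.
Verdict: Not stationary.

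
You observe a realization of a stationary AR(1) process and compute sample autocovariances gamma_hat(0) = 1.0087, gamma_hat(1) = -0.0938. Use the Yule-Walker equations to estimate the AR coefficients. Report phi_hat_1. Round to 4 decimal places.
\hat\phi_{1} = -0.0930

The Yule-Walker equations for an AR(p) process read, in matrix form,
  Gamma_p phi = r_p,   with   (Gamma_p)_{ij} = gamma(|i - j|),
                       (r_p)_i = gamma(i),   i,j = 1..p.
Substitute the sample gammas (Toeplitz matrix and right-hand side of size 1):
  Gamma_p = [[1.0087]]
  r_p     = [-0.0938]
With p = 1 this is the single equation gamma(0) phi_1 = gamma(1):
  phi_hat_1 = gamma(1) / gamma(0) = -0.0938 / 1.0087 = -0.0930.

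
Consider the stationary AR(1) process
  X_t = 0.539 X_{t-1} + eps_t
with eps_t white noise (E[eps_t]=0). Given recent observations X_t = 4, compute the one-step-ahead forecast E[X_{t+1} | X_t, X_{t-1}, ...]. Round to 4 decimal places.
E[X_{t+1} \mid \mathcal F_t] = 2.1560

For an AR(p) model X_t = c + sum_i phi_i X_{t-i} + eps_t, the
one-step-ahead conditional mean is
  E[X_{t+1} | X_t, ...] = c + sum_i phi_i X_{t+1-i}.
Substitute known values:
  E[X_{t+1} | ...] = (0.539) * (4)
                   = 2.1560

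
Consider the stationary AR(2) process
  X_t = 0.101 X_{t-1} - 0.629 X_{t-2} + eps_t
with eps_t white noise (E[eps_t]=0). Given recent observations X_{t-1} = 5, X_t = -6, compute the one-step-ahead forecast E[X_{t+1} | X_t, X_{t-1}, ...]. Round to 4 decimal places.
E[X_{t+1} \mid \mathcal F_t] = -3.7510

For an AR(p) model X_t = c + sum_i phi_i X_{t-i} + eps_t, the
one-step-ahead conditional mean is
  E[X_{t+1} | X_t, ...] = c + sum_i phi_i X_{t+1-i}.
Substitute known values:
  E[X_{t+1} | ...] = (0.101) * (-6) + (-0.629) * (5)
                   = -3.7510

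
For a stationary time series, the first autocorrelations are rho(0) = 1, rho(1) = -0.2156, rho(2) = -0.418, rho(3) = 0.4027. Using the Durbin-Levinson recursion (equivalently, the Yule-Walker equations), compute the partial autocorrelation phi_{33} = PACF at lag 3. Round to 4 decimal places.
\phi_{33} = 0.2250

The PACF at lag k is phi_{kk}, the last component of the solution
to the Yule-Walker system G_k phi = r_k where
  (G_k)_{ij} = rho(|i - j|), (r_k)_i = rho(i), i,j = 1..k.
Equivalently, Durbin-Levinson gives phi_{kk} iteratively:
  phi_{11} = rho(1)
  phi_{kk} = [rho(k) - sum_{j=1..k-1} phi_{k-1,j} rho(k-j)]
            / [1 - sum_{j=1..k-1} phi_{k-1,j} rho(j)],
  phi_{k,j} = phi_{k-1,j} - phi_{kk} phi_{k-1,k-j},  j = 1..k-1.
Step k = 1:
  phi_11 = rho(1) = -0.2156.
Step k = 2:
  phi_22 = [rho(2) - phi_11 rho(1)] / [1 - phi_11 rho(1)] = [-0.418 - (-0.2156)(-0.2156)] / [1 - (-0.2156)(-0.2156)]
         = -0.46448336 / 0.95351664 = -0.487127.
  Update: phi_21 = phi_11 - phi_22 phi_11 = -0.2156 - (-0.487127)(-0.2156) = -0.320625.
Step k = 3:
  phi_33 = [rho(3) - phi_21 rho(2) - phi_22 rho(1)] / [1 - phi_21 rho(1) - phi_22 rho(2)]
    numerator   = 0.4027 - (-0.320625)(-0.418) - (-0.487127)(-0.2156) = 0.16365445
    denominator = 1 - (-0.320625)(-0.2156) - (-0.487127)(-0.418) = 0.72725442
  phi_33 = 0.16365445 / 0.72725442 = 0.225.
Therefore phi_{33} = 0.2250.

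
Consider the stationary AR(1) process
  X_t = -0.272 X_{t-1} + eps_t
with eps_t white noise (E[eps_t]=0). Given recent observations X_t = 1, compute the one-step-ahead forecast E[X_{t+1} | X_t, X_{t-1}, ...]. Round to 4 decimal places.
E[X_{t+1} \mid \mathcal F_t] = -0.2720

For an AR(p) model X_t = c + sum_i phi_i X_{t-i} + eps_t, the
one-step-ahead conditional mean is
  E[X_{t+1} | X_t, ...] = c + sum_i phi_i X_{t+1-i}.
Substitute known values:
  E[X_{t+1} | ...] = (-0.272) * (1)
                   = -0.2720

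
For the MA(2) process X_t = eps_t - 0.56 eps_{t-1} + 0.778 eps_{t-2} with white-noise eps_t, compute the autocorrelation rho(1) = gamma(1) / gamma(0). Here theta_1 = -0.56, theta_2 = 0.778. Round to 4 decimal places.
\rho(1) = -0.5189

For an MA(q) process with theta_0 = 1, the autocovariance is
  gamma(k) = sigma^2 * sum_{i=0..q-k} theta_i * theta_{i+k},
and rho(k) = gamma(k) / gamma(0). Sigma^2 cancels.
  numerator   = (1)*(-0.56) + (-0.56)*(0.778) = -0.99568.
  denominator = (1)^2 + (-0.56)^2 + (0.778)^2 = 1.918884.
  rho(1) = -0.99568 / 1.918884 = -0.5189.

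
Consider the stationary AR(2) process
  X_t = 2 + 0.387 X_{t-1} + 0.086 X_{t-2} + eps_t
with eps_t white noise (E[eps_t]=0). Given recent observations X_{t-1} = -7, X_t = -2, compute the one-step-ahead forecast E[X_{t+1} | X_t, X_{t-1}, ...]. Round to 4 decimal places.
E[X_{t+1} \mid \mathcal F_t] = 0.6240

For an AR(p) model X_t = c + sum_i phi_i X_{t-i} + eps_t, the
one-step-ahead conditional mean is
  E[X_{t+1} | X_t, ...] = c + sum_i phi_i X_{t+1-i}.
Substitute known values:
  E[X_{t+1} | ...] = 2 + (0.387) * (-2) + (0.086) * (-7)
                   = 0.6240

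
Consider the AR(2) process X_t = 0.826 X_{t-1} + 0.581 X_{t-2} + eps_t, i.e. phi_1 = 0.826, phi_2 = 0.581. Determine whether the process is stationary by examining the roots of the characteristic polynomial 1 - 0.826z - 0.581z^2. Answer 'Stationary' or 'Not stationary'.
\text{Not stationary}

The AR(p) characteristic polynomial is P(z) = 1 - 0.826z - 0.581z^2.
Stationarity requires all roots to lie outside the unit circle, i.e. |z| > 1 for every root.
Set 1 + (-0.826) z + (-0.581) z^2 = 0, i.e. a z^2 + b z + c = 0 with a = -0.581, b = -0.826, c = 1.
Discriminant D = b^2 - 4ac = (-0.826)^2 - 4*(-0.581)*1 = 0.682276 - (-2.324) = 3.006276.
D >= 0, so the roots are real: z = (-b +/- sqrt(D)) / (2a) = (0.826 +/- 1.733862) / (-1.162).
  z_1 = (0.826 + 1.733862) / (-1.162) = -2.203,   |z_1| = 2.203.
  z_2 = (0.826 - 1.733862) / (-1.162) = 0.7813,   |z_2| = 0.7813.
Moduli of all roots: 2.2030, 0.7813.
All moduli strictly greater than 1? No.
Verdict: Not stationary.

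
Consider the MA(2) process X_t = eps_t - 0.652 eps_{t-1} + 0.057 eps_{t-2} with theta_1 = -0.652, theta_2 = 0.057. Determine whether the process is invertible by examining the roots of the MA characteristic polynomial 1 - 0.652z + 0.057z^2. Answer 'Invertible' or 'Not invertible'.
\text{Invertible}

The MA(q) characteristic polynomial is P(z) = 1 - 0.652z + 0.057z^2.
Invertibility requires all roots to lie outside the unit circle, i.e. |z| > 1 for every root.
Set 1 + (-0.652) z + (0.057) z^2 = 0, i.e. a z^2 + b z + c = 0 with a = 0.057, b = -0.652, c = 1.
Discriminant D = b^2 - 4ac = (-0.652)^2 - 4*(0.057)*1 = 0.425104 - (0.228) = 0.197104.
D >= 0, so the roots are real: z = (-b +/- sqrt(D)) / (2a) = (0.652 +/- 0.443964) / (0.114).
  z_1 = (0.652 + 0.443964) / (0.114) = 9.6137,   |z_1| = 9.6137.
  z_2 = (0.652 - 0.443964) / (0.114) = 1.8249,   |z_2| = 1.8249.
Moduli of all roots: 9.6137, 1.8249.
All moduli strictly greater than 1? Yes.
Verdict: Invertible.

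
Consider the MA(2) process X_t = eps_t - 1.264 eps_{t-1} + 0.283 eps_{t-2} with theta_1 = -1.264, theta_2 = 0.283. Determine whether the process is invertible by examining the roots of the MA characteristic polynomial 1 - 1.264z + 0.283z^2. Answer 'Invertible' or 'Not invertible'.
\text{Invertible}

The MA(q) characteristic polynomial is P(z) = 1 - 1.264z + 0.283z^2.
Invertibility requires all roots to lie outside the unit circle, i.e. |z| > 1 for every root.
Set 1 + (-1.264) z + (0.283) z^2 = 0, i.e. a z^2 + b z + c = 0 with a = 0.283, b = -1.264, c = 1.
Discriminant D = b^2 - 4ac = (-1.264)^2 - 4*(0.283)*1 = 1.597696 - (1.132) = 0.465696.
D >= 0, so the roots are real: z = (-b +/- sqrt(D)) / (2a) = (1.264 +/- 0.682419) / (0.566).
  z_1 = (1.264 + 0.682419) / (0.566) = 3.4389,   |z_1| = 3.4389.
  z_2 = (1.264 - 0.682419) / (0.566) = 1.0275,   |z_2| = 1.0275.
Moduli of all roots: 3.4389, 1.0275.
All moduli strictly greater than 1? Yes.
Verdict: Invertible.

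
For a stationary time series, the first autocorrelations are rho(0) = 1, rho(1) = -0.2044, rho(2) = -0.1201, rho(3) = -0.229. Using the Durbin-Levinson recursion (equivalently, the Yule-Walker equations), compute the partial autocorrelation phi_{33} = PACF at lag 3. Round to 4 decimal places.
\phi_{33} = -0.3139

The PACF at lag k is phi_{kk}, the last component of the solution
to the Yule-Walker system G_k phi = r_k where
  (G_k)_{ij} = rho(|i - j|), (r_k)_i = rho(i), i,j = 1..k.
Equivalently, Durbin-Levinson gives phi_{kk} iteratively:
  phi_{11} = rho(1)
  phi_{kk} = [rho(k) - sum_{j=1..k-1} phi_{k-1,j} rho(k-j)]
            / [1 - sum_{j=1..k-1} phi_{k-1,j} rho(j)],
  phi_{k,j} = phi_{k-1,j} - phi_{kk} phi_{k-1,k-j},  j = 1..k-1.
Step k = 1:
  phi_11 = rho(1) = -0.2044.
Step k = 2:
  phi_22 = [rho(2) - phi_11 rho(1)] / [1 - phi_11 rho(1)] = [-0.1201 - (-0.2044)(-0.2044)] / [1 - (-0.2044)(-0.2044)]
         = -0.16187936 / 0.95822064 = -0.168937.
  Update: phi_21 = phi_11 - phi_22 phi_11 = -0.2044 - (-0.168937)(-0.2044) = -0.238931.
Step k = 3:
  phi_33 = [rho(3) - phi_21 rho(2) - phi_22 rho(1)] / [1 - phi_21 rho(1) - phi_22 rho(2)]
    numerator   = -0.229 - (-0.238931)(-0.1201) - (-0.168937)(-0.2044) = -0.29222641
    denominator = 1 - (-0.238931)(-0.2044) - (-0.168937)(-0.1201) = 0.93087315
  phi_33 = -0.29222641 / 0.93087315 = -0.3139.
Therefore phi_{33} = -0.3139.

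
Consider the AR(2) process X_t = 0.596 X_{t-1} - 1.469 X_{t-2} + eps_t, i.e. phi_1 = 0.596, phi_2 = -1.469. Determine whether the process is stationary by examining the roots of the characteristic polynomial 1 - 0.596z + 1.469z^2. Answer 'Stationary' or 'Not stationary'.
\text{Not stationary}

The AR(p) characteristic polynomial is P(z) = 1 - 0.596z + 1.469z^2.
Stationarity requires all roots to lie outside the unit circle, i.e. |z| > 1 for every root.
Set 1 + (-0.596) z + (1.469) z^2 = 0, i.e. a z^2 + b z + c = 0 with a = 1.469, b = -0.596, c = 1.
Discriminant D = b^2 - 4ac = (-0.596)^2 - 4*(1.469)*1 = 0.355216 - (5.876) = -5.520784.
D < 0, so the roots are the complex-conjugate pair z = (-b +/- i sqrt(-D)) / (2a) = 0.2029 +/- 0.7997i.
For a conjugate pair |z|^2 = z * conj(z) = (product of roots) = c/a = 1/(1.469) = 0.680735, so |z| = sqrt(0.680735) = 0.8251 for both roots.
Moduli of all roots: 0.8251, 0.8251.
All moduli strictly greater than 1? No.
Verdict: Not stationary.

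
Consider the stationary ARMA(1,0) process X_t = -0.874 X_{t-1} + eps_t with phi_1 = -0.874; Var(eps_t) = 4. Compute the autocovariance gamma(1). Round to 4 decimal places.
\gamma(1) = -14.8058

Multiply the model equation by X_{t-k} and take expectations. With theta_0 = psi_0 = 1 and psi_j the MA(infinity) weights, this gives
  gamma(k) - sum_i phi_i gamma(k-i) = c_k,
  c_k = sigma^2 * sum_{j=k..q} theta_j psi_{j-k}   (c_k = 0 for k > q),
using gamma(-m) = gamma(m).
Pure AR (q = 0): c_0 = sigma^2 = 4, c_k = 0 for k >= 1.
Equations for k = 0 and k = 1 (AR order 1):
  gamma(0) = phi_1 gamma(1) + c_0
  gamma(1) = phi_1 gamma(0) + c_1
Substituting the second into the first: gamma(0) (1 - phi_1^2) = c_0 + phi_1 c_1, so
  gamma(0) = c_0 / (1 - phi_1^2) = 4 / (1 - (-0.874)^2) = 4 / 0.236124 = 16.940252.
  gamma(1) = phi_1 gamma(0) = (-0.874)(16.940252) = -14.80578.
Therefore gamma(1) = -14.8058 (to 4 decimal places).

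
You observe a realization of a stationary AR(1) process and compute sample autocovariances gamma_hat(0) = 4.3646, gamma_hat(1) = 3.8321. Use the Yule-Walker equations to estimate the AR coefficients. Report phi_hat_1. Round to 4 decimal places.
\hat\phi_{1} = 0.8780

The Yule-Walker equations for an AR(p) process read, in matrix form,
  Gamma_p phi = r_p,   with   (Gamma_p)_{ij} = gamma(|i - j|),
                       (r_p)_i = gamma(i),   i,j = 1..p.
Substitute the sample gammas (Toeplitz matrix and right-hand side of size 1):
  Gamma_p = [[4.3646]]
  r_p     = [3.8321]
With p = 1 this is the single equation gamma(0) phi_1 = gamma(1):
  phi_hat_1 = gamma(1) / gamma(0) = 3.8321 / 4.3646 = 0.8780.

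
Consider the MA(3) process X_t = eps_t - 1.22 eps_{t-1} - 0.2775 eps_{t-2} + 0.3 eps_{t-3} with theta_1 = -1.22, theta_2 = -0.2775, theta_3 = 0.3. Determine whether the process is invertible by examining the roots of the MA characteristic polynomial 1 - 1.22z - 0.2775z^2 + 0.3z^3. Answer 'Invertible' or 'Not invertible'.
\text{Not invertible}

The MA(q) characteristic polynomial is P(z) = 1 - 1.22z - 0.2775z^2 + 0.3z^3.
Invertibility requires all roots to lie outside the unit circle, i.e. |z| > 1 for every root.
Degree 3: look for a simple real root z0 first, then factor out (1 - z/z0) and solve the remaining quadratic.
Testing z0 = 0.8: P(0.8) = 1 + (-1.22)(0.8) + (-0.2775)(0.8)^2 + (0.3)(0.8)^3
  = 1 + (-0.976) + (-0.1776) + (0.1536) = 0.  So z_0 = 0.8 is a root, |z_0| = 0.8.
Divide out the factor (1 - 1.25 z) = (1 - z/z0) (since 1/z0 = 1.25):
  P(z) = (1 - 1.25 z)(1 + (0.03) z + (-0.24) z^2)
  [check: z-coef 0.03 - (1.25) = -1.22; z^2-coef -0.24 - (1.25)(0.03) = -0.2775; z^3-coef -(1.25)(-0.24) = 0.3.]
Remaining roots from the quadratic factor 1 + (0.03) z + (-0.24) z^2:
  Set 1 + (0.03) z + (-0.24) z^2 = 0, i.e. a z^2 + b z + c = 0 with a = -0.24, b = 0.03, c = 1.
  Discriminant D = b^2 - 4ac = (0.03)^2 - 4*(-0.24)*1 = 0.0009 - (-0.96) = 0.9609.
  D >= 0, so the roots are real: z = (-b +/- sqrt(D)) / (2a) = (-0.03 +/- 0.980255) / (-0.48).
    z_1 = (-0.03 + 0.980255) / (-0.48) = -1.9797,   |z_1| = 1.9797.
    z_2 = (-0.03 - 0.980255) / (-0.48) = 2.1047,   |z_2| = 2.1047.
Moduli of all roots: 0.8000, 1.9797, 2.1047.
All moduli strictly greater than 1? No.
Verdict: Not invertible.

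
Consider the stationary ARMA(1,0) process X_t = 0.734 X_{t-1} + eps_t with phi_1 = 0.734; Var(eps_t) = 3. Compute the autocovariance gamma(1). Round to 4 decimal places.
\gamma(1) = 4.7740

Multiply the model equation by X_{t-k} and take expectations. With theta_0 = psi_0 = 1 and psi_j the MA(infinity) weights, this gives
  gamma(k) - sum_i phi_i gamma(k-i) = c_k,
  c_k = sigma^2 * sum_{j=k..q} theta_j psi_{j-k}   (c_k = 0 for k > q),
using gamma(-m) = gamma(m).
Pure AR (q = 0): c_0 = sigma^2 = 3, c_k = 0 for k >= 1.
Equations for k = 0 and k = 1 (AR order 1):
  gamma(0) = phi_1 gamma(1) + c_0
  gamma(1) = phi_1 gamma(0) + c_1
Substituting the second into the first: gamma(0) (1 - phi_1^2) = c_0 + phi_1 c_1, so
  gamma(0) = c_0 / (1 - phi_1^2) = 3 / (1 - (0.734)^2) = 3 / 0.461244 = 6.50415.
  gamma(1) = phi_1 gamma(0) = (0.734)(6.50415) = 4.774046.
Therefore gamma(1) = 4.7740 (to 4 decimal places).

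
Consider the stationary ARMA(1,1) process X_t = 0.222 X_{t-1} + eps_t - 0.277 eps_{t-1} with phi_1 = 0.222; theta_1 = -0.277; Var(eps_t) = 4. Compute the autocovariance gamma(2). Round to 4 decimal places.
\gamma(2) = -0.0482

Multiply the model equation by X_{t-k} and take expectations. With theta_0 = psi_0 = 1 and psi_j the MA(infinity) weights, this gives
  gamma(k) - sum_i phi_i gamma(k-i) = c_k,
  c_k = sigma^2 * sum_{j=k..q} theta_j psi_{j-k}   (c_k = 0 for k > q),
using gamma(-m) = gamma(m).
psi-weights needed (psi_j = theta_j + sum_i phi_i psi_{j-i}):
  psi_1 = theta_1 + phi_1 = -0.277 + (0.222) = -0.055
Right-hand sides:
  c_0 = sigma^2 (1 + theta_1 psi_1) = 4 * (1 + (-0.277)(-0.055)) = 4 * 1.015235 = 4.06094
  c_1 = sigma^2 theta_1 = 4 * (-0.277) = -1.108
  c_2 = 0
Equations for k = 0 and k = 1 (AR order 1):
  gamma(0) = phi_1 gamma(1) + c_0
  gamma(1) = phi_1 gamma(0) + c_1
Substituting the second into the first: gamma(0) (1 - phi_1^2) = c_0 + phi_1 c_1, so
  gamma(0) = (c_0 + phi_1 c_1) / (1 - phi_1^2) = (4.06094 + (0.222)(-1.108)) / (1 - (0.222)^2) = 3.814964 / 0.950716 = 4.012727.
  gamma(1) = phi_1 gamma(0) + c_1 = (0.222)(4.012727) + (-1.108) = -0.217175.
For k = 2 (> q): gamma(2) = phi_1 gamma(1) = (0.222)(-0.217175) = -0.048213.
Therefore gamma(2) = -0.0482 (to 4 decimal places).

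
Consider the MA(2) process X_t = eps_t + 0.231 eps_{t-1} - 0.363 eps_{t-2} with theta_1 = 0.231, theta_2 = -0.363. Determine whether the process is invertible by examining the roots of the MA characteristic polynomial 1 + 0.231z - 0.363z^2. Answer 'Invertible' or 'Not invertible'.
\text{Invertible}

The MA(q) characteristic polynomial is P(z) = 1 + 0.231z - 0.363z^2.
Invertibility requires all roots to lie outside the unit circle, i.e. |z| > 1 for every root.
Set 1 + (0.231) z + (-0.363) z^2 = 0, i.e. a z^2 + b z + c = 0 with a = -0.363, b = 0.231, c = 1.
Discriminant D = b^2 - 4ac = (0.231)^2 - 4*(-0.363)*1 = 0.053361 - (-1.452) = 1.505361.
D >= 0, so the roots are real: z = (-b +/- sqrt(D)) / (2a) = (-0.231 +/- 1.226932) / (-0.726).
  z_1 = (-0.231 + 1.226932) / (-0.726) = -1.3718,   |z_1| = 1.3718.
  z_2 = (-0.231 - 1.226932) / (-0.726) = 2.0082,   |z_2| = 2.0082.
Moduli of all roots: 1.3718, 2.0082.
All moduli strictly greater than 1? Yes.
Verdict: Invertible.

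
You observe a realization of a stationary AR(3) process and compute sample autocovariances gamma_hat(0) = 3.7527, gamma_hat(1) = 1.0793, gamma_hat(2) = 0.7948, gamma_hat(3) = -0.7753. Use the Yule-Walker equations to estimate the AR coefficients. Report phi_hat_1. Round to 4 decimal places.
\hat\phi_{1} = 0.2940

The Yule-Walker equations for an AR(p) process read, in matrix form,
  Gamma_p phi = r_p,   with   (Gamma_p)_{ij} = gamma(|i - j|),
                       (r_p)_i = gamma(i),   i,j = 1..p.
Substitute the sample gammas (Toeplitz matrix and right-hand side of size 3):
  Gamma_p = [[3.7527, 1.0793, 0.7948], [1.0793, 3.7527, 1.0793], [0.7948, 1.0793, 3.7527]]
  r_p     = [1.0793, 0.7948, -0.7753]
Written out (R1..R3):
  (R1) 3.7527 phi_1 + 1.0793 phi_2 + 0.7948 phi_3 = 1.0793
  (R2) 1.0793 phi_1 + 3.7527 phi_2 + 1.0793 phi_3 = 0.7948
  (R3) 0.7948 phi_1 + 1.0793 phi_2 + 3.7527 phi_3 = -0.7753
Gaussian elimination:
  R2 <- R2 - (1.0793/3.7527) R1 = R2 - (0.287606) R1:  3.442287 phi_2 + 0.850711 phi_3 = 0.484387
  R3 <- R3 - (0.7948/3.7527) R1 = R3 - (0.211794) R1:  0.850711 phi_2 + 3.584366 phi_3 = -1.003889
  R3 <- R3 - (0.850711/3.442287) R2 = R3 - (0.247135) R2:  3.374125 phi_3 = -1.123598
Back-substitution:
  phi_hat_3 = -1.123598 / 3.374125 = -0.333004
  phi_hat_2 = (0.484387 - (0.850711)(-0.333004)) / 3.442287 = 0.223014
  phi_hat_1 = (1.0793 - (1.0793)(0.223014) - (0.7948)(-0.333004)) / 3.7527 = 0.293995
So phi_hat = [0.2940, 0.2230, -0.3330].
Therefore phi_hat_1 = 0.2940.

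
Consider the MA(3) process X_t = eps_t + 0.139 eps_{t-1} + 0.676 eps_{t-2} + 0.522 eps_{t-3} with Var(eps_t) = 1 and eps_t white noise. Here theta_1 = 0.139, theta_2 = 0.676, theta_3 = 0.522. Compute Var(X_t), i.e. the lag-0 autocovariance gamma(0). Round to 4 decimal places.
\gamma(0) = 1.7488

For an MA(q) process X_t = eps_t + sum_i theta_i eps_{t-i} with
Var(eps_t) = sigma^2, the variance is
  gamma(0) = sigma^2 * (1 + sum_i theta_i^2).
  sum_i theta_i^2 = (0.139)^2 + (0.676)^2 + (0.522)^2 = 0.019321 + 0.456976 + 0.272484 = 0.748781.
  gamma(0) = 1 * (1 + 0.748781) = 1 * 1.748781 = 1.748781, which rounds to 1.7488.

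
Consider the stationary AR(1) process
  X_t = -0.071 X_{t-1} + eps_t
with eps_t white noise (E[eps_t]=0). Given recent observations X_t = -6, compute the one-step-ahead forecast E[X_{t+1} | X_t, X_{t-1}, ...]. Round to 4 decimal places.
E[X_{t+1} \mid \mathcal F_t] = 0.4260

For an AR(p) model X_t = c + sum_i phi_i X_{t-i} + eps_t, the
one-step-ahead conditional mean is
  E[X_{t+1} | X_t, ...] = c + sum_i phi_i X_{t+1-i}.
Substitute known values:
  E[X_{t+1} | ...] = (-0.071) * (-6)
                   = 0.4260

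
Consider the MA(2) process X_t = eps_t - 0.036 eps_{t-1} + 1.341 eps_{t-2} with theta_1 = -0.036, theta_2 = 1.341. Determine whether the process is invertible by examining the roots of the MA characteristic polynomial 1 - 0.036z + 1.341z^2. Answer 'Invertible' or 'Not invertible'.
\text{Not invertible}

The MA(q) characteristic polynomial is P(z) = 1 - 0.036z + 1.341z^2.
Invertibility requires all roots to lie outside the unit circle, i.e. |z| > 1 for every root.
Set 1 + (-0.036) z + (1.341) z^2 = 0, i.e. a z^2 + b z + c = 0 with a = 1.341, b = -0.036, c = 1.
Discriminant D = b^2 - 4ac = (-0.036)^2 - 4*(1.341)*1 = 0.001296 - (5.364) = -5.362704.
D < 0, so the roots are the complex-conjugate pair z = (-b +/- i sqrt(-D)) / (2a) = 0.0134 +/- 0.8634i.
For a conjugate pair |z|^2 = z * conj(z) = (product of roots) = c/a = 1/(1.341) = 0.745712, so |z| = sqrt(0.745712) = 0.8635 for both roots.
Moduli of all roots: 0.8635, 0.8635.
All moduli strictly greater than 1? No.
Verdict: Not invertible.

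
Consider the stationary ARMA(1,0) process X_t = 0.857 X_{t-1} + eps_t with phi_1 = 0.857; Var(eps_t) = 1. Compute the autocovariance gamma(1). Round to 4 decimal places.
\gamma(1) = 3.2273

Multiply the model equation by X_{t-k} and take expectations. With theta_0 = psi_0 = 1 and psi_j the MA(infinity) weights, this gives
  gamma(k) - sum_i phi_i gamma(k-i) = c_k,
  c_k = sigma^2 * sum_{j=k..q} theta_j psi_{j-k}   (c_k = 0 for k > q),
using gamma(-m) = gamma(m).
Pure AR (q = 0): c_0 = sigma^2 = 1, c_k = 0 for k >= 1.
Equations for k = 0 and k = 1 (AR order 1):
  gamma(0) = phi_1 gamma(1) + c_0
  gamma(1) = phi_1 gamma(0) + c_1
Substituting the second into the first: gamma(0) (1 - phi_1^2) = c_0 + phi_1 c_1, so
  gamma(0) = c_0 / (1 - phi_1^2) = 1 / (1 - (0.857)^2) = 1 / 0.265551 = 3.765755.
  gamma(1) = phi_1 gamma(0) = (0.857)(3.765755) = 3.227252.
Therefore gamma(1) = 3.2273 (to 4 decimal places).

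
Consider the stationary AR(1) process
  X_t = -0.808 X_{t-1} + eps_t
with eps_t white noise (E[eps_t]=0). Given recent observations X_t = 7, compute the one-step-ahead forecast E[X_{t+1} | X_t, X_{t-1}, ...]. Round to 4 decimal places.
E[X_{t+1} \mid \mathcal F_t] = -5.6560

For an AR(p) model X_t = c + sum_i phi_i X_{t-i} + eps_t, the
one-step-ahead conditional mean is
  E[X_{t+1} | X_t, ...] = c + sum_i phi_i X_{t+1-i}.
Substitute known values:
  E[X_{t+1} | ...] = (-0.808) * (7)
                   = -5.6560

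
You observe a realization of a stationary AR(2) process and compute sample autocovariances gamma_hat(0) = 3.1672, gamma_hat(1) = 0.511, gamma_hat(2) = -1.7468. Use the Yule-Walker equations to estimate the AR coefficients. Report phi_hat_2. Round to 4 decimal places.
\hat\phi_{2} = -0.5930

The Yule-Walker equations for an AR(p) process read, in matrix form,
  Gamma_p phi = r_p,   with   (Gamma_p)_{ij} = gamma(|i - j|),
                       (r_p)_i = gamma(i),   i,j = 1..p.
Substitute the sample gammas (Toeplitz matrix and right-hand side of size 2):
  Gamma_p = [[3.1672, 0.511], [0.511, 3.1672]]
  r_p     = [0.511, -1.7468]
Written out:
  3.1672 phi_1 + 0.511 phi_2 = 0.511
  0.511 phi_1 + 3.1672 phi_2 = -1.7468
Solve by Cramer's rule:
  det = gamma(0)^2 - gamma(1)^2 = (3.1672)^2 - (0.511)^2 = 10.03115584 - 0.261121 = 9.77003484
  phi_hat_1 = [gamma(1) gamma(0) - gamma(1) gamma(2)] / det = [(0.511)(3.1672) - (0.511)(-1.7468)] / 9.77003484 = 2.511054 / 9.77003484 = 0.257
  phi_hat_2 = [gamma(0) gamma(2) - gamma(1)^2] / det = [(3.1672)(-1.7468) - (0.511)^2] / 9.77003484 = -5.79358596 / 9.77003484 = -0.593
So phi_hat = [0.2570, -0.5930].
Therefore phi_hat_2 = -0.5930.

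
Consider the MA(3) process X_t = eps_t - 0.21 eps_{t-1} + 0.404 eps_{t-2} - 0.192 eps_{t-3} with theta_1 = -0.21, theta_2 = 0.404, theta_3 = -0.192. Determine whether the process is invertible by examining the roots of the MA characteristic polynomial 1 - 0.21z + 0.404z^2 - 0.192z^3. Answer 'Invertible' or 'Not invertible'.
\text{Invertible}

The MA(q) characteristic polynomial is P(z) = 1 - 0.21z + 0.404z^2 - 0.192z^3.
Invertibility requires all roots to lie outside the unit circle, i.e. |z| > 1 for every root.
Degree 3: look for a simple real root z0 first, then factor out (1 - z/z0) and solve the remaining quadratic.
Testing z0 = 2.5: P(2.5) = 1 + (-0.21)(2.5) + (0.404)(2.5)^2 + (-0.192)(2.5)^3
  = 1 + (-0.525) + (2.525) + (-3) = 0.  So z_0 = 2.5 is a root, |z_0| = 2.5.
Divide out the factor (1 - 0.4 z) = (1 - z/z0) (since 1/z0 = 0.4):
  P(z) = (1 - 0.4 z)(1 + (0.19) z + (0.48) z^2)
  [check: z-coef 0.19 - (0.4) = -0.21; z^2-coef 0.48 - (0.4)(0.19) = 0.404; z^3-coef -(0.4)(0.48) = -0.192.]
Remaining roots from the quadratic factor 1 + (0.19) z + (0.48) z^2:
  Set 1 + (0.19) z + (0.48) z^2 = 0, i.e. a z^2 + b z + c = 0 with a = 0.48, b = 0.19, c = 1.
  Discriminant D = b^2 - 4ac = (0.19)^2 - 4*(0.48)*1 = 0.0361 - (1.92) = -1.8839.
  D < 0, so the roots are the complex-conjugate pair z = (-b +/- i sqrt(-D)) / (2a) = -0.1979 +/- 1.4297i.
  For a conjugate pair |z|^2 = z * conj(z) = (product of roots) = c/a = 1/(0.48) = 2.083333, so |z| = sqrt(2.083333) = 1.4434 for both roots.
Moduli of all roots: 2.5000, 1.4434, 1.4434.
All moduli strictly greater than 1? Yes.
Verdict: Invertible.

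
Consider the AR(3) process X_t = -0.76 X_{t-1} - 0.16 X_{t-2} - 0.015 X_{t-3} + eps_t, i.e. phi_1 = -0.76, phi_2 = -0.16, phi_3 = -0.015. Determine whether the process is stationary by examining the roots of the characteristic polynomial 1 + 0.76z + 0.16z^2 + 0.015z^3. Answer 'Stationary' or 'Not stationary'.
\text{Stationary}

The AR(p) characteristic polynomial is P(z) = 1 + 0.76z + 0.16z^2 + 0.015z^3.
Stationarity requires all roots to lie outside the unit circle, i.e. |z| > 1 for every root.
Degree 3: look for a simple real root z0 first, then factor out (1 - z/z0) and solve the remaining quadratic.
Testing z0 = -2: P(-2) = 1 + (0.76)(-2) + (0.16)(-2)^2 + (0.015)(-2)^3
  = 1 + (-1.52) + (0.64) + (-0.12) = 0.  So z_0 = -2 is a root, |z_0| = 2.
Divide out the factor (1 + 0.5 z) = (1 - z/z0) (since 1/z0 = -0.5):
  P(z) = (1 + 0.5 z)(1 + (0.26) z + (0.03) z^2)
  [check: z-coef 0.26 - (-0.5) = 0.76; z^2-coef 0.03 - (-0.5)(0.26) = 0.16; z^3-coef -(-0.5)(0.03) = 0.015.]
Remaining roots from the quadratic factor 1 + (0.26) z + (0.03) z^2:
  Set 1 + (0.26) z + (0.03) z^2 = 0, i.e. a z^2 + b z + c = 0 with a = 0.03, b = 0.26, c = 1.
  Discriminant D = b^2 - 4ac = (0.26)^2 - 4*(0.03)*1 = 0.0676 - (0.12) = -0.0524.
  D < 0, so the roots are the complex-conjugate pair z = (-b +/- i sqrt(-D)) / (2a) = -4.3333 +/- 3.8152i.
  For a conjugate pair |z|^2 = z * conj(z) = (product of roots) = c/a = 1/(0.03) = 33.333333, so |z| = sqrt(33.333333) = 5.7735 for both roots.
Moduli of all roots: 2.0000, 5.7735, 5.7735.
All moduli strictly greater than 1? Yes.
Verdict: Stationary.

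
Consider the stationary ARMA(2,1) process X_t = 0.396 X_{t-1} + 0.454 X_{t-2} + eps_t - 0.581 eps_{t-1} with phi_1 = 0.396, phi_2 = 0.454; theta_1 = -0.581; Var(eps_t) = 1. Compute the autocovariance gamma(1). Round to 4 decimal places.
\gamma(1) = -0.1104

Multiply the model equation by X_{t-k} and take expectations. With theta_0 = psi_0 = 1 and psi_j the MA(infinity) weights, this gives
  gamma(k) - sum_i phi_i gamma(k-i) = c_k,
  c_k = sigma^2 * sum_{j=k..q} theta_j psi_{j-k}   (c_k = 0 for k > q),
using gamma(-m) = gamma(m).
psi-weights needed (psi_j = theta_j + sum_i phi_i psi_{j-i}):
  psi_1 = theta_1 + phi_1 = -0.581 + (0.396) = -0.185
Right-hand sides:
  c_0 = sigma^2 (1 + theta_1 psi_1) = 1 * (1 + (-0.581)(-0.185)) = 1 * 1.107485 = 1.107485
  c_1 = sigma^2 theta_1 = 1 * (-0.581) = -0.581
  c_2 = 0
Equations for k = 0, 1, 2 (AR order 2, c_2 = 0):
  (E0) gamma(0) = phi_1 gamma(1) + phi_2 gamma(2) + c_0
  (E1) gamma(1) = phi_1 gamma(0) + phi_2 gamma(1) + c_1
  (E2) gamma(2) = phi_1 gamma(1) + phi_2 gamma(0)
From (E1): gamma(1) = A gamma(0) + B with
  A = phi_1 / (1 - phi_2) = 0.396 / 0.546 = 0.725275,   B = c_1 / (1 - phi_2) = -0.581 / 0.546 = -1.064103.
Insert (E2) into (E0): gamma(0) (1 - phi_2^2) = phi_1 (1 + phi_2) gamma(1) + c_0.
  phi_1 (1 + phi_2) = (0.396)(1.454) = 0.575784,   1 - phi_2^2 = 0.793884.
Replace gamma(1) by A gamma(0) + B and collect gamma(0):
  gamma(0) [0.793884 - (0.575784)(0.725275)] = (0.575784)(-1.064103) + 1.107485
  gamma(0) * 0.376282 = 0.494792
  gamma(0) = 0.494792 / 0.376282 = 1.314948.
  gamma(1) = A gamma(0) + B = (0.725275)(1.314948) + (-1.064103) = -0.110404.
Therefore gamma(1) = -0.1104 (to 4 decimal places).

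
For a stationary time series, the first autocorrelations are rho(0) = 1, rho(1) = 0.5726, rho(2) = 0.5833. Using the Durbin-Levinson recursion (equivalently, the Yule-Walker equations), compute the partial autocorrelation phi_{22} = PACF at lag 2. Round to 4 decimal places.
\phi_{22} = 0.3800

The PACF at lag k is phi_{kk}, the last component of the solution
to the Yule-Walker system G_k phi = r_k where
  (G_k)_{ij} = rho(|i - j|), (r_k)_i = rho(i), i,j = 1..k.
Equivalently, Durbin-Levinson gives phi_{kk} iteratively:
  phi_{11} = rho(1)
  phi_{kk} = [rho(k) - sum_{j=1..k-1} phi_{k-1,j} rho(k-j)]
            / [1 - sum_{j=1..k-1} phi_{k-1,j} rho(j)],
  phi_{k,j} = phi_{k-1,j} - phi_{kk} phi_{k-1,k-j},  j = 1..k-1.
Step k = 1:
  phi_11 = rho(1) = 0.5726.
Step k = 2:
  phi_22 = [rho(2) - phi_11 rho(1)] / [1 - phi_11 rho(1)] = [0.5833 - (0.5726)(0.5726)] / [1 - (0.5726)(0.5726)]
         = 0.25542924 / 0.67212924 = 0.38.
Therefore phi_{22} = 0.3800.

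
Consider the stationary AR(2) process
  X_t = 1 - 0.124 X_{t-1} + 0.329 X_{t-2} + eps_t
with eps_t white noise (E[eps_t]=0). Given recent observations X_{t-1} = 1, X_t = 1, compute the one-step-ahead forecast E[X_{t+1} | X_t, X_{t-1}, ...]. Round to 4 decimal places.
E[X_{t+1} \mid \mathcal F_t] = 1.2050

For an AR(p) model X_t = c + sum_i phi_i X_{t-i} + eps_t, the
one-step-ahead conditional mean is
  E[X_{t+1} | X_t, ...] = c + sum_i phi_i X_{t+1-i}.
Substitute known values:
  E[X_{t+1} | ...] = 1 + (-0.124) * (1) + (0.329) * (1)
                   = 1.2050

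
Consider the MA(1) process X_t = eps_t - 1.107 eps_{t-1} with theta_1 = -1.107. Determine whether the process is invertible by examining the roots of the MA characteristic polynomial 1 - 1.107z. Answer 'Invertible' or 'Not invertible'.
\text{Not invertible}

The MA(q) characteristic polynomial is P(z) = 1 - 1.107z.
Invertibility requires all roots to lie outside the unit circle, i.e. |z| > 1 for every root.
This is linear in z: 1 + (-1.107) z = 0  =>  z = -1/(-1.107) = 0.903342,  |z| = 0.903342.
Moduli of all roots: 0.9033.
All moduli strictly greater than 1? No.
Verdict: Not invertible.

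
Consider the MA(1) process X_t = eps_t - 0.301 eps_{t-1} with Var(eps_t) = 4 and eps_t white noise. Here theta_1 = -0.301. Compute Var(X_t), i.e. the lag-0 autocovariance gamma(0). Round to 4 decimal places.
\gamma(0) = 4.3624

For an MA(q) process X_t = eps_t + sum_i theta_i eps_{t-i} with
Var(eps_t) = sigma^2, the variance is
  gamma(0) = sigma^2 * (1 + sum_i theta_i^2).
  sum_i theta_i^2 = (-0.301)^2 = 0.090601.
  gamma(0) = 4 * (1 + 0.090601) = 4 * 1.090601 = 4.362404, which rounds to 4.3624.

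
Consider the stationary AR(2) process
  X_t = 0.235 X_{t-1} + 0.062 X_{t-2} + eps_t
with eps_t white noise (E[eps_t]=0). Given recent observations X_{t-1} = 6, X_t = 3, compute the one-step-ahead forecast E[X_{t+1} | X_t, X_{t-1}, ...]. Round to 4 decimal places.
E[X_{t+1} \mid \mathcal F_t] = 1.0770

For an AR(p) model X_t = c + sum_i phi_i X_{t-i} + eps_t, the
one-step-ahead conditional mean is
  E[X_{t+1} | X_t, ...] = c + sum_i phi_i X_{t+1-i}.
Substitute known values:
  E[X_{t+1} | ...] = (0.235) * (3) + (0.062) * (6)
                   = 1.0770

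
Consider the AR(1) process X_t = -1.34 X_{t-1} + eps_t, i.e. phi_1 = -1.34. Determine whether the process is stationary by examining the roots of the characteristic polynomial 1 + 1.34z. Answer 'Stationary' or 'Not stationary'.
\text{Not stationary}

The AR(p) characteristic polynomial is P(z) = 1 + 1.34z.
Stationarity requires all roots to lie outside the unit circle, i.e. |z| > 1 for every root.
This is linear in z: 1 + (1.34) z = 0  =>  z = -1/(1.34) = -0.746269,  |z| = 0.746269.
Moduli of all roots: 0.7463.
All moduli strictly greater than 1? No.
Verdict: Not stationary.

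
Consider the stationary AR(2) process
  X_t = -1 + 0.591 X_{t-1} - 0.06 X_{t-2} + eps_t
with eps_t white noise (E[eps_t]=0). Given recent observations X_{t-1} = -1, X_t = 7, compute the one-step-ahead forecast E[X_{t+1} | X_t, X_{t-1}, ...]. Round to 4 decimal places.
E[X_{t+1} \mid \mathcal F_t] = 3.1970

For an AR(p) model X_t = c + sum_i phi_i X_{t-i} + eps_t, the
one-step-ahead conditional mean is
  E[X_{t+1} | X_t, ...] = c + sum_i phi_i X_{t+1-i}.
Substitute known values:
  E[X_{t+1} | ...] = -1 + (0.591) * (7) + (-0.06) * (-1)
                   = 3.1970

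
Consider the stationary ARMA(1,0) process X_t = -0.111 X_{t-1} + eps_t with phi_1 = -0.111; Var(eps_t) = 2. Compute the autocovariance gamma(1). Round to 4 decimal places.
\gamma(1) = -0.2248

Multiply the model equation by X_{t-k} and take expectations. With theta_0 = psi_0 = 1 and psi_j the MA(infinity) weights, this gives
  gamma(k) - sum_i phi_i gamma(k-i) = c_k,
  c_k = sigma^2 * sum_{j=k..q} theta_j psi_{j-k}   (c_k = 0 for k > q),
using gamma(-m) = gamma(m).
Pure AR (q = 0): c_0 = sigma^2 = 2, c_k = 0 for k >= 1.
Equations for k = 0 and k = 1 (AR order 1):
  gamma(0) = phi_1 gamma(1) + c_0
  gamma(1) = phi_1 gamma(0) + c_1
Substituting the second into the first: gamma(0) (1 - phi_1^2) = c_0 + phi_1 c_1, so
  gamma(0) = c_0 / (1 - phi_1^2) = 2 / (1 - (-0.111)^2) = 2 / 0.987679 = 2.024949.
  gamma(1) = phi_1 gamma(0) = (-0.111)(2.024949) = -0.224769.
Therefore gamma(1) = -0.2248 (to 4 decimal places).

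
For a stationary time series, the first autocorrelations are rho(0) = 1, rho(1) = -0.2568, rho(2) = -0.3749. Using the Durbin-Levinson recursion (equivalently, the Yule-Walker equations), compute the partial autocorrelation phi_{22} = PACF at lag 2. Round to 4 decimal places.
\phi_{22} = -0.4720

The PACF at lag k is phi_{kk}, the last component of the solution
to the Yule-Walker system G_k phi = r_k where
  (G_k)_{ij} = rho(|i - j|), (r_k)_i = rho(i), i,j = 1..k.
Equivalently, Durbin-Levinson gives phi_{kk} iteratively:
  phi_{11} = rho(1)
  phi_{kk} = [rho(k) - sum_{j=1..k-1} phi_{k-1,j} rho(k-j)]
            / [1 - sum_{j=1..k-1} phi_{k-1,j} rho(j)],
  phi_{k,j} = phi_{k-1,j} - phi_{kk} phi_{k-1,k-j},  j = 1..k-1.
Step k = 1:
  phi_11 = rho(1) = -0.2568.
Step k = 2:
  phi_22 = [rho(2) - phi_11 rho(1)] / [1 - phi_11 rho(1)] = [-0.3749 - (-0.2568)(-0.2568)] / [1 - (-0.2568)(-0.2568)]
         = -0.44084624 / 0.93405376 = -0.472.
Therefore phi_{22} = -0.4720.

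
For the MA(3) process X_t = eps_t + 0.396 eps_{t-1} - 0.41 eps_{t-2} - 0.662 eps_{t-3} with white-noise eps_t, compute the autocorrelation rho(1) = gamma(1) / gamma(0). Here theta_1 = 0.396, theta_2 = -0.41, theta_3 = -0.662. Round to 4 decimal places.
\rho(1) = 0.2865

For an MA(q) process with theta_0 = 1, the autocovariance is
  gamma(k) = sigma^2 * sum_{i=0..q-k} theta_i * theta_{i+k},
and rho(k) = gamma(k) / gamma(0). Sigma^2 cancels.
  numerator   = (1)*(0.396) + (0.396)*(-0.41) + (-0.41)*(-0.662) = 0.50506.
  denominator = (1)^2 + (0.396)^2 + (-0.41)^2 + (-0.662)^2 = 1.76316.
  rho(1) = 0.50506 / 1.76316 = 0.2865.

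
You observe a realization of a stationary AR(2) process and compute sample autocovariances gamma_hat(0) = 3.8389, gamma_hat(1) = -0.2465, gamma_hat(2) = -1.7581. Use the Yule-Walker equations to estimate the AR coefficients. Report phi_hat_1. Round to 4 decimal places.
\hat\phi_{1} = -0.0940

The Yule-Walker equations for an AR(p) process read, in matrix form,
  Gamma_p phi = r_p,   with   (Gamma_p)_{ij} = gamma(|i - j|),
                       (r_p)_i = gamma(i),   i,j = 1..p.
Substitute the sample gammas (Toeplitz matrix and right-hand side of size 2):
  Gamma_p = [[3.8389, -0.2465], [-0.2465, 3.8389]]
  r_p     = [-0.2465, -1.7581]
Written out:
  3.8389 phi_1 - 0.2465 phi_2 = -0.2465
  -0.2465 phi_1 + 3.8389 phi_2 = -1.7581
Solve by Cramer's rule:
  det = gamma(0)^2 - gamma(1)^2 = (3.8389)^2 - (-0.2465)^2 = 14.73715321 - 0.06076225 = 14.67639096
  phi_hat_1 = [gamma(1) gamma(0) - gamma(1) gamma(2)] / det = [(-0.2465)(3.8389) - (-0.2465)(-1.7581)] / 14.67639096 = -1.3796605 / 14.67639096 = -0.094
  phi_hat_2 = [gamma(0) gamma(2) - gamma(1)^2] / det = [(3.8389)(-1.7581) - (-0.2465)^2] / 14.67639096 = -6.80993234 / 14.67639096 = -0.464
So phi_hat = [-0.0940, -0.4640].
Therefore phi_hat_1 = -0.0940.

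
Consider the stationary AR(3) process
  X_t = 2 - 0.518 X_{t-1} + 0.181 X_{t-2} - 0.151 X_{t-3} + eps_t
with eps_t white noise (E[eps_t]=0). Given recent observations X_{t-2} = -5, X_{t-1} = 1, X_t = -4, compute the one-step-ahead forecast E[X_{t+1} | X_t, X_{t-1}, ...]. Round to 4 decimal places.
E[X_{t+1} \mid \mathcal F_t] = 5.0080

For an AR(p) model X_t = c + sum_i phi_i X_{t-i} + eps_t, the
one-step-ahead conditional mean is
  E[X_{t+1} | X_t, ...] = c + sum_i phi_i X_{t+1-i}.
Substitute known values:
  E[X_{t+1} | ...] = 2 + (-0.518) * (-4) + (0.181) * (1) + (-0.151) * (-5)
                   = 5.0080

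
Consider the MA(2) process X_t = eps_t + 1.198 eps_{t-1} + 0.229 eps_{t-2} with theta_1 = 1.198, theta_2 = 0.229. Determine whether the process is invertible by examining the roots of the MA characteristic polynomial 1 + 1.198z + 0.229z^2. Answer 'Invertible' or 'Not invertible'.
\text{Invertible}

The MA(q) characteristic polynomial is P(z) = 1 + 1.198z + 0.229z^2.
Invertibility requires all roots to lie outside the unit circle, i.e. |z| > 1 for every root.
Set 1 + (1.198) z + (0.229) z^2 = 0, i.e. a z^2 + b z + c = 0 with a = 0.229, b = 1.198, c = 1.
Discriminant D = b^2 - 4ac = (1.198)^2 - 4*(0.229)*1 = 1.435204 - (0.916) = 0.519204.
D >= 0, so the roots are real: z = (-b +/- sqrt(D)) / (2a) = (-1.198 +/- 0.720558) / (0.458).
  z_1 = (-1.198 + 0.720558) / (0.458) = -1.0424,   |z_1| = 1.0424.
  z_2 = (-1.198 - 0.720558) / (0.458) = -4.189,   |z_2| = 4.189.
Moduli of all roots: 1.0424, 4.1890.
All moduli strictly greater than 1? Yes.
Verdict: Invertible.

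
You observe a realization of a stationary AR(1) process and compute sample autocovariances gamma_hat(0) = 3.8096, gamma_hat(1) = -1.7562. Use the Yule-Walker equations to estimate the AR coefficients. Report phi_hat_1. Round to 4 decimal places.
\hat\phi_{1} = -0.4610

The Yule-Walker equations for an AR(p) process read, in matrix form,
  Gamma_p phi = r_p,   with   (Gamma_p)_{ij} = gamma(|i - j|),
                       (r_p)_i = gamma(i),   i,j = 1..p.
Substitute the sample gammas (Toeplitz matrix and right-hand side of size 1):
  Gamma_p = [[3.8096]]
  r_p     = [-1.7562]
With p = 1 this is the single equation gamma(0) phi_1 = gamma(1):
  phi_hat_1 = gamma(1) / gamma(0) = -1.7562 / 3.8096 = -0.4610.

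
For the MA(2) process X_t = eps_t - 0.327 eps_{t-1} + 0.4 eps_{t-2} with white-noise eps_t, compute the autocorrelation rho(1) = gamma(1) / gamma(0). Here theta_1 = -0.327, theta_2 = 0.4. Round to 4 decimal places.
\rho(1) = -0.3613

For an MA(q) process with theta_0 = 1, the autocovariance is
  gamma(k) = sigma^2 * sum_{i=0..q-k} theta_i * theta_{i+k},
and rho(k) = gamma(k) / gamma(0). Sigma^2 cancels.
  numerator   = (1)*(-0.327) + (-0.327)*(0.4) = -0.4578.
  denominator = (1)^2 + (-0.327)^2 + (0.4)^2 = 1.266929.
  rho(1) = -0.4578 / 1.266929 = -0.3613.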